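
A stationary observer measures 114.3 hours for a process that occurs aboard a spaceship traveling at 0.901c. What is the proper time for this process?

Dilated time Δt = 114.3 hours
γ = 1/√(1 - 0.901²) = 2.305
Δt₀ = Δt/γ = 114.3/2.305 = 49.59 hours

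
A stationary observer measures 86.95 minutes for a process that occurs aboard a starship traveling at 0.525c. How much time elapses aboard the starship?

Dilated time Δt = 86.95 minutes
γ = 1/√(1 - 0.525²) = 1.175
Δt₀ = Δt/γ = 86.95/1.175 = 74.00 minutes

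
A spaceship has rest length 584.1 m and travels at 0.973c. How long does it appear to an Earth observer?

Proper length L₀ = 584.1 m
γ = 1/√(1 - 0.973²) = 4.333
L = L₀/γ = 584.1/4.333 = 134.8 m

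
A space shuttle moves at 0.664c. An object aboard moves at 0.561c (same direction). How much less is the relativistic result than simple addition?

Classical: u' + v = 0.561 + 0.664 = 1.225c
Relativistic: u = (0.561 + 0.664)/(1 + 0.372504) = 1.225/1.372504 = 0.8925c
Difference: 1.225 - 0.8925 = 0.3325c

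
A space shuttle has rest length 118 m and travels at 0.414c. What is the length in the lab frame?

Proper length L₀ = 118 m
γ = 1/√(1 - 0.414²) = 1.099
L = L₀/γ = 118/1.099 = 107.4 m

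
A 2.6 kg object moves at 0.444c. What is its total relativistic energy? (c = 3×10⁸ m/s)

γ = 1/√(1 - 0.444²) = 1.11604
mc² = 2.6 × (3×10⁸)² = 2.340×10¹⁷ J
E = γmc² = 1.11604 × 2.340×10¹⁷ = 2.612×10¹⁷ J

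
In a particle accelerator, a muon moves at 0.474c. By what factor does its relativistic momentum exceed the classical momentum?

p_rel = γmv, p_class = mv
Ratio = γ = 1/√(1 - 0.474²)
= 1/√(0.775324) = 1.136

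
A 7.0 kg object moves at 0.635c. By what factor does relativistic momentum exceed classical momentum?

p_rel = γmv, p_class = mv
Ratio = γ = 1/√(1 - 0.635²) = 1.294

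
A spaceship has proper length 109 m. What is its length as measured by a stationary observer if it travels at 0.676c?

Proper length L₀ = 109 m
γ = 1/√(1 - 0.676²) = 1.357
L = L₀/γ = 109/1.357 = 80.32 m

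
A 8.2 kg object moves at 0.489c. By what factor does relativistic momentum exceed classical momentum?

p_rel = γmv, p_class = mv
Ratio = γ = 1/√(1 - 0.489²) = 1.146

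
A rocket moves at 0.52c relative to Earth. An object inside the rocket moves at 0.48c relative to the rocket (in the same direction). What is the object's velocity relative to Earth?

u = (u' + v)/(1 + u'v/c²)
Numerator: 0.48 + 0.52 = 1
Denominator: 1 + 0.2496 = 1.2496
u = 1/1.2496 = 0.8003c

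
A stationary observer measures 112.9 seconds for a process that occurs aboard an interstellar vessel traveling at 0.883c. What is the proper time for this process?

Dilated time Δt = 112.9 seconds
γ = 1/√(1 - 0.883²) = 2.1305
Δt₀ = Δt/γ = 112.9/2.1305 = 52.99 seconds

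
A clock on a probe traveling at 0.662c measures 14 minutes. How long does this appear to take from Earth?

Proper time Δt₀ = 14 minutes
γ = 1/√(1 - 0.662²) = 1.334
Δt = γΔt₀ = 1.334 × 14 = 18.68 minutes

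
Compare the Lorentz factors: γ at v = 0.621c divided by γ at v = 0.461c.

γ₁ = 1/√(1 - 0.621²) = 1.276
γ₂ = 1/√(1 - 0.461²) = 1.127
γ₁/γ₂ = 1.276/1.127 = 1.132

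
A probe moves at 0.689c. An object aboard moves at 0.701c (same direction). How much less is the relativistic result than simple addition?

Classical: u' + v = 0.701 + 0.689 = 1.39c
Relativistic: u = (0.701 + 0.689)/(1 + 0.482989) = 1.39/1.482989 = 0.9373c
Difference: 1.39 - 0.9373 = 0.4527c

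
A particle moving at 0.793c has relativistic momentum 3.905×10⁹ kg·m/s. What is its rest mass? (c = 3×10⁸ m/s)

γ = 1/√(1 - 0.793²) = 1.641
v = 0.793 × 3×10⁸ = 2.379×10⁸ m/s
m = p/(γv) = 3.905×10⁹/(1.641 × 2.379×10⁸) = 10.00 kg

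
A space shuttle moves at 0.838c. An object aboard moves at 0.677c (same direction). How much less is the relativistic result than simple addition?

Classical: u' + v = 0.677 + 0.838 = 1.515c
Relativistic: u = (0.677 + 0.838)/(1 + 0.567326) = 1.515/1.567326 = 0.9666c
Difference: 1.515 - 0.9666 = 0.5484c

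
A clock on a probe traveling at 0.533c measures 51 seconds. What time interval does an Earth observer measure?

Proper time Δt₀ = 51 seconds
γ = 1/√(1 - 0.533²) = 1.182
Δt = γΔt₀ = 1.182 × 51 = 60.28 seconds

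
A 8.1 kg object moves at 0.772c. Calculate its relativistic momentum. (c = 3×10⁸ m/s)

γ = 1/√(1 - 0.772²) = 1.573
v = 0.772 × 3×10⁸ = 2.316×10⁸ m/s
p = γmv = 1.573 × 8.1 × 2.316×10⁸ = 2.951×10⁹ kg·m/s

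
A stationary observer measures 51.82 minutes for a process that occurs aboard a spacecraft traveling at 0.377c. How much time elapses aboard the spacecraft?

Dilated time Δt = 51.82 minutes
γ = 1/√(1 - 0.377²) = 1.07966
Δt₀ = Δt/γ = 51.82/1.07966 = 48.00 minutes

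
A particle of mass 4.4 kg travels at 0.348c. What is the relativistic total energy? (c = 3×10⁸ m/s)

γ = 1/√(1 - 0.348²) = 1.0667
mc² = 4.4 × (3×10⁸)² = 3.960×10¹⁷ J
E = γmc² = 1.0667 × 3.960×10¹⁷ = 4.224×10¹⁷ J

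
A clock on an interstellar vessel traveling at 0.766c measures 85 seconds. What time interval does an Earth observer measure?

Proper time Δt₀ = 85 seconds
γ = 1/√(1 - 0.766²) = 1.5556
Δt = γΔt₀ = 1.5556 × 85 = 132.2 seconds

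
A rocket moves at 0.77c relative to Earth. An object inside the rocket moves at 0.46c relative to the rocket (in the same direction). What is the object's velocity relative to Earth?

u = (u' + v)/(1 + u'v/c²)
Numerator: 0.46 + 0.77 = 1.23
Denominator: 1 + 0.3542 = 1.3542
u = 1.23/1.3542 = 0.9083c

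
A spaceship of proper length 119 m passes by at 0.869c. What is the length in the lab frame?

Proper length L₀ = 119 m
γ = 1/√(1 - 0.869²) = 2.021
L = L₀/γ = 119/2.021 = 58.88 m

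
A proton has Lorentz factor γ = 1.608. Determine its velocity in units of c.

From γ = 1/√(1 - v²/c²):
1/γ² = 1/1.608² = 0.3867
v²/c² = 1 - 0.3867 = 0.6133
v/c = √(0.6133) = 0.7831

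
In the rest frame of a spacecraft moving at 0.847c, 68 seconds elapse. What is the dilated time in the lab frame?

Proper time Δt₀ = 68 seconds
γ = 1/√(1 - 0.847²) = 1.881
Δt = γΔt₀ = 1.881 × 68 = 127.9 seconds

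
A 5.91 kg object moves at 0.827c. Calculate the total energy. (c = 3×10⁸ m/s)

γ = 1/√(1 - 0.827²) = 1.7787
mc² = 5.91 × (3×10⁸)² = 5.319×10¹⁷ J
E = γmc² = 1.7787 × 5.319×10¹⁷ = 9.461×10¹⁷ J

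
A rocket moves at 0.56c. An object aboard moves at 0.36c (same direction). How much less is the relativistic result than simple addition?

Classical: u' + v = 0.36 + 0.56 = 0.92c
Relativistic: u = (0.36 + 0.56)/(1 + 0.2016) = 0.92/1.2016 = 0.7656c
Difference: 0.92 - 0.7656 = 0.1544c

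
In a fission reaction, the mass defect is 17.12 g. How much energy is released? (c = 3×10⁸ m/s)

Convert mass defect: Δm = 17.12 g = 0.01712 kg
E = Δm·c² = 0.01712 × (3×10⁸)²
= 0.01712 × 9×10¹⁶ = 1.541×10¹⁵ J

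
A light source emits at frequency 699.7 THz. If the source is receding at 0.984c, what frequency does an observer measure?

β = v/c = 0.984
(1-β)/(1+β) = 0.016/1.984 = 0.0080645
Doppler factor = √(0.0080645) = 0.08980
f_obs = 699.7 × 0.08980 = 62.83 THz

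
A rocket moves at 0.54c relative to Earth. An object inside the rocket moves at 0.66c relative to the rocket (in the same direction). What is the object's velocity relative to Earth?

u = (u' + v)/(1 + u'v/c²)
Numerator: 0.66 + 0.54 = 1.2
Denominator: 1 + 0.3564 = 1.3564
u = 1.2/1.3564 = 0.8847c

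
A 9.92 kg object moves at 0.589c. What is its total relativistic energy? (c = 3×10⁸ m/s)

γ = 1/√(1 - 0.589²) = 1.2374
mc² = 9.92 × (3×10⁸)² = 8.928×10¹⁷ J
E = γmc² = 1.2374 × 8.928×10¹⁷ = 1.105×10¹⁸ J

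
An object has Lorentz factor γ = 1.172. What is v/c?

From γ = 1/√(1 - v²/c²):
1/γ² = 1/1.172² = 0.7280
v²/c² = 1 - 0.7280 = 0.2720
v/c = √(0.2720) = 0.5215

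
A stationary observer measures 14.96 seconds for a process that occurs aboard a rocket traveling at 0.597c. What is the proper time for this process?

Dilated time Δt = 14.96 seconds
γ = 1/√(1 - 0.597²) = 1.247
Δt₀ = Δt/γ = 14.96/1.247 = 12.00 seconds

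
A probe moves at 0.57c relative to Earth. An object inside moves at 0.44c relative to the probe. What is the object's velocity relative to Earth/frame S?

u = (u' + v)/(1 + u'v/c²)
Numerator: 0.44 + 0.57 = 1.01
Denominator: 1 + 0.2508 = 1.2508
u = 1.01/1.2508 = 0.8075c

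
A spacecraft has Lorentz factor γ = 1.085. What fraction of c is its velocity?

From γ = 1/√(1 - v²/c²):
1/γ² = 1/1.085² = 0.84946
v²/c² = 1 - 0.84946 = 0.15054
v/c = √(0.15054) = 0.3880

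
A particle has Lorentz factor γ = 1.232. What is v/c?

From γ = 1/√(1 - v²/c²):
1/γ² = 1/1.232² = 0.6588
v²/c² = 1 - 0.6588 = 0.3412
v/c = √(0.3412) = 0.5841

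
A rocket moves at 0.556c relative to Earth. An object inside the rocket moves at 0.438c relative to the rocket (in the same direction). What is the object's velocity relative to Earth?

u = (u' + v)/(1 + u'v/c²)
Numerator: 0.438 + 0.556 = 0.994
Denominator: 1 + 0.243528 = 1.243528
u = 0.994/1.243528 = 0.7993c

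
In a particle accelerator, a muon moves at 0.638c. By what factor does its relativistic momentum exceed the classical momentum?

p_rel = γmv, p_class = mv
Ratio = γ = 1/√(1 - 0.638²)
= 1/√(0.592956) = 1.299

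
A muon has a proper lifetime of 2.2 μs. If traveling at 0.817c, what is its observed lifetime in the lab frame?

Proper lifetime τ₀ = 2.2 μs
γ = 1/√(1 - 0.817²) = 1.734
τ = γτ₀ = 1.734 × 2.2 μs = 3.815 μs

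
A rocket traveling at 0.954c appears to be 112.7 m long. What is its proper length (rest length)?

Contracted length L = 112.7 m
γ = 1/√(1 - 0.954²) = 3.335
L₀ = γL = 3.335 × 112.7 = 375.9 m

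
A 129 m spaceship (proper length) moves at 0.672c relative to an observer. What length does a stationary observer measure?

Proper length L₀ = 129 m
γ = 1/√(1 - 0.672²) = 1.3503
L = L₀/γ = 129/1.3503 = 95.53 m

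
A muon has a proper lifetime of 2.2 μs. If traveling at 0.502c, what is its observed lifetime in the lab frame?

Proper lifetime τ₀ = 2.2 μs
γ = 1/√(1 - 0.502²) = 1.1562
τ = γτ₀ = 1.1562 × 2.2 μs = 2.544 μs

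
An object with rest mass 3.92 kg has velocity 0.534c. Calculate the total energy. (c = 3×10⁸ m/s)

γ = 1/√(1 - 0.534²) = 1.1828
mc² = 3.92 × (3×10⁸)² = 3.528×10¹⁷ J
E = γmc² = 1.1828 × 3.528×10¹⁷ = 4.173×10¹⁷ J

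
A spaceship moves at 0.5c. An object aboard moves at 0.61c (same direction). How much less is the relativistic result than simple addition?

Classical: u' + v = 0.61 + 0.5 = 1.11c
Relativistic: u = (0.61 + 0.5)/(1 + 0.305) = 1.11/1.305 = 0.8506c
Difference: 1.11 - 0.8506 = 0.2594c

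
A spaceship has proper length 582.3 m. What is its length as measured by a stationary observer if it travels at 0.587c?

Proper length L₀ = 582.3 m
γ = 1/√(1 - 0.587²) = 1.2352
L = L₀/γ = 582.3/1.2352 = 471.4 m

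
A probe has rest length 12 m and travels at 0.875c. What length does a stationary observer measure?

Proper length L₀ = 12 m
γ = 1/√(1 - 0.875²) = 2.0656
L = L₀/γ = 12/2.0656 = 5.809 m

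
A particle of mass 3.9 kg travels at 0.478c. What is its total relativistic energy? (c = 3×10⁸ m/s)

γ = 1/√(1 - 0.478²) = 1.1385
mc² = 3.9 × (3×10⁸)² = 3.510×10¹⁷ J
E = γmc² = 1.1385 × 3.510×10¹⁷ = 3.996×10¹⁷ J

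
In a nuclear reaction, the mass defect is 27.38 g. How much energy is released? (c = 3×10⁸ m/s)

Convert mass defect: Δm = 27.38 g = 0.02738 kg
E = Δm·c² = 0.02738 × (3×10⁸)²
= 0.02738 × 9×10¹⁶ = 2.464×10¹⁵ J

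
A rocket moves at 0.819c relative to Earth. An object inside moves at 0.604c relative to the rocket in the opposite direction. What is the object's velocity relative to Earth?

Object's velocity in rocket frame is u' = -0.604c
u = (u' + v)/(1 + u'v/c²) = (v - 0.604)/(1 - 0.604·v/c²)
Numerator: 0.819 - 0.604 = 0.215
Denominator: 1 - 0.494676 = 0.505324
u = 0.215/0.505324 = 0.4255c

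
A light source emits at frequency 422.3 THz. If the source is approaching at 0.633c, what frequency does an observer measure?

β = v/c = 0.633
(1+β)/(1-β) = 1.633/0.367 = 4.4496
Doppler factor = √(4.4496) = 2.1094
f_obs = 422.3 × 2.1094 = 890.8 THz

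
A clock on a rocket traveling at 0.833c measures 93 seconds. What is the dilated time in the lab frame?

Proper time Δt₀ = 93 seconds
γ = 1/√(1 - 0.833²) = 1.807
Δt = γΔt₀ = 1.807 × 93 = 168.1 seconds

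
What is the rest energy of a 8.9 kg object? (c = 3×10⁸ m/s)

c² = (3×10⁸)² = 9.000×10¹⁶ m²/s²
E₀ = mc² = 8.9 × 9.000×10¹⁶ = 8.010×10¹⁷ J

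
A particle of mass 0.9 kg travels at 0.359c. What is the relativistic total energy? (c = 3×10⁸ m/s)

γ = 1/√(1 - 0.359²) = 1.07142
mc² = 0.9 × (3×10⁸)² = 8.100×10¹⁶ J
E = γmc² = 1.07142 × 8.100×10¹⁶ = 8.679×10¹⁶ J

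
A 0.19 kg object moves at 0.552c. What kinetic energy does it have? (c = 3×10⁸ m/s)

γ = 1/√(1 - 0.552²) = 1.19926
γ - 1 = 0.19926
KE = (γ-1)mc² = 0.19926 × 0.19 × (3×10⁸)² = 3.407×10¹⁵ J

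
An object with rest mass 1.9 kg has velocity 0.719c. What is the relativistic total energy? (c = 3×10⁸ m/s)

γ = 1/√(1 - 0.719²) = 1.4388
mc² = 1.9 × (3×10⁸)² = 1.710×10¹⁷ J
E = γmc² = 1.4388 × 1.710×10¹⁷ = 2.460×10¹⁷ J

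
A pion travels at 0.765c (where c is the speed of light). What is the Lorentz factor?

v/c = 0.765, so (v/c)² = 0.585225
1 - (v/c)² = 0.414775
γ = 1/√(0.414775) = 1.553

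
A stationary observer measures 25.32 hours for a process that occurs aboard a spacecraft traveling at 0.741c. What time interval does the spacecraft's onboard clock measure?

Dilated time Δt = 25.32 hours
γ = 1/√(1 - 0.741²) = 1.489
Δt₀ = Δt/γ = 25.32/1.489 = 17.00 hours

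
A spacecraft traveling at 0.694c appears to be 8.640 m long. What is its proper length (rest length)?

Contracted length L = 8.640 m
γ = 1/√(1 - 0.694²) = 1.389
L₀ = γL = 1.389 × 8.640 = 12.00 m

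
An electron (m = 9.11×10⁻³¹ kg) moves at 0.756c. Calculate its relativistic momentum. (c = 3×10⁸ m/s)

γ = 1/√(1 - 0.756²) = 1.5277
v = 0.756 × 3×10⁸ = 2.268×10⁸ m/s
p = γmv = 1.5277 × 9.11×10⁻³¹ × 2.268×10⁸ = 3.156×10⁻²² kg·m/s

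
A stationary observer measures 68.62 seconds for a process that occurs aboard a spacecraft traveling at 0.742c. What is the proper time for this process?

Dilated time Δt = 68.62 seconds
γ = 1/√(1 - 0.742²) = 1.4916
Δt₀ = Δt/γ = 68.62/1.4916 = 46.00 seconds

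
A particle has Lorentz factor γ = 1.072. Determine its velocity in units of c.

From γ = 1/√(1 - v²/c²):
1/γ² = 1/1.072² = 0.8702
v²/c² = 1 - 0.8702 = 0.1298
v/c = √(0.1298) = 0.3603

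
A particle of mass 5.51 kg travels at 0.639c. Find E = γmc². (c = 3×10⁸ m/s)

γ = 1/√(1 - 0.639²) = 1.300
mc² = 5.51 × (3×10⁸)² = 4.959×10¹⁷ J
E = γmc² = 1.300 × 4.959×10¹⁷ = 6.447×10¹⁷ J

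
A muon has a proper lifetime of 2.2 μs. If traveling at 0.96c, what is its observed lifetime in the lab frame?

Proper lifetime τ₀ = 2.2 μs
γ = 1/√(1 - 0.96²) = 3.5714
τ = γτ₀ = 3.5714 × 2.2 μs = 7.857 μs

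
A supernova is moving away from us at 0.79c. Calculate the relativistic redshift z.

β = 0.79
(1+β)/(1-β) = 1.79/0.21 = 8.524
√(8.524) = 2.920
z = 2.920 - 1 = 1.920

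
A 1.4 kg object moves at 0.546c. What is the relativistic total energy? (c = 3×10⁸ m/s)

γ = 1/√(1 - 0.546²) = 1.194
mc² = 1.4 × (3×10⁸)² = 1.260×10¹⁷ J
E = γmc² = 1.194 × 1.260×10¹⁷ = 1.504×10¹⁷ J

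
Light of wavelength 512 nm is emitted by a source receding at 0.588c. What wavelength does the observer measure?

β = 0.588
Wavelength Doppler factor = √(1.588/0.412) = √(3.854) = 1.963
λ_obs = 512 × 1.963 = 1005 nm (redshift)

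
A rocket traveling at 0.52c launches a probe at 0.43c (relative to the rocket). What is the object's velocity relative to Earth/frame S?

u = (u' + v)/(1 + u'v/c²)
Numerator: 0.43 + 0.52 = 0.95
Denominator: 1 + 0.2236 = 1.2236
u = 0.95/1.2236 = 0.7764c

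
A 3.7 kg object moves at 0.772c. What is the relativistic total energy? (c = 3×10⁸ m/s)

γ = 1/√(1 - 0.772²) = 1.5733
mc² = 3.7 × (3×10⁸)² = 3.330×10¹⁷ J
E = γmc² = 1.5733 × 3.330×10¹⁷ = 5.239×10¹⁷ J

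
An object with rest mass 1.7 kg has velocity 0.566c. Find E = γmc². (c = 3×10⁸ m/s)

γ = 1/√(1 - 0.566²) = 1.213
mc² = 1.7 × (3×10⁸)² = 1.530×10¹⁷ J
E = γmc² = 1.213 × 1.530×10¹⁷ = 1.856×10¹⁷ J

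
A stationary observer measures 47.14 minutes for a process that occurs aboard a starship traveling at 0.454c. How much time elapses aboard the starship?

Dilated time Δt = 47.14 minutes
γ = 1/√(1 - 0.454²) = 1.1223
Δt₀ = Δt/γ = 47.14/1.1223 = 42.00 minutes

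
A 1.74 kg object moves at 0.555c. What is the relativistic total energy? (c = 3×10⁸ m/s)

γ = 1/√(1 - 0.555²) = 1.20214
mc² = 1.74 × (3×10⁸)² = 1.566×10¹⁷ J
E = γmc² = 1.20214 × 1.566×10¹⁷ = 1.883×10¹⁷ J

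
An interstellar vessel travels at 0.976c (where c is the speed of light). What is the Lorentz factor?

v/c = 0.976, so (v/c)² = 0.952576
1 - (v/c)² = 0.047424
γ = 1/√(0.047424) = 4.592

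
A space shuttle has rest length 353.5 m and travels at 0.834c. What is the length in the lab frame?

Proper length L₀ = 353.5 m
γ = 1/√(1 - 0.834²) = 1.8124
L = L₀/γ = 353.5/1.8124 = 195.0 m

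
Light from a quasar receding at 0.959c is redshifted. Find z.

β = 0.959
(1+β)/(1-β) = 1.959/0.041 = 47.78
√(47.78) = 6.912
z = 6.912 - 1 = 5.912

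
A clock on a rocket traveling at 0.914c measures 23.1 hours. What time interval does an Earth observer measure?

Proper time Δt₀ = 23.1 hours
γ = 1/√(1 - 0.914²) = 2.465
Δt = γΔt₀ = 2.465 × 23.1 = 56.94 hours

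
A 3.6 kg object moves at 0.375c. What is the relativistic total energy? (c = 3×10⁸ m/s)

γ = 1/√(1 - 0.375²) = 1.0787
mc² = 3.6 × (3×10⁸)² = 3.240×10¹⁷ J
E = γmc² = 1.0787 × 3.240×10¹⁷ = 3.495×10¹⁷ J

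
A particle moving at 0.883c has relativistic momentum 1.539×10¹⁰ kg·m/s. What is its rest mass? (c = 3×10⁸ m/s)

γ = 1/√(1 - 0.883²) = 2.1305
v = 0.883 × 3×10⁸ = 2.649×10⁸ m/s
m = p/(γv) = 1.539×10¹⁰/(2.1305 × 2.649×10⁸) = 27.27 kg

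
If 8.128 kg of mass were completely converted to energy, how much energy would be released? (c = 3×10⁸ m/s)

Using E = mc²:
c² = (3×10⁸)² = 9×10¹⁶ m²/s²
E = 8.128 × 9×10¹⁶ = 7.315×10¹⁷ J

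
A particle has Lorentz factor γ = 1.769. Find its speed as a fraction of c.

From γ = 1/√(1 - v²/c²):
1/γ² = 1/1.769² = 0.3196
v²/c² = 1 - 0.3196 = 0.6804
v/c = √(0.6804) = 0.8249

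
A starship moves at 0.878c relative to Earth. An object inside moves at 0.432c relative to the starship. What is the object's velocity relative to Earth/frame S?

u = (u' + v)/(1 + u'v/c²)
Numerator: 0.432 + 0.878 = 1.31
Denominator: 1 + 0.379296 = 1.379296
u = 1.31/1.379296 = 0.9498c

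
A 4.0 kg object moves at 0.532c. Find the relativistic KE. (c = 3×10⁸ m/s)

γ = 1/√(1 - 0.532²) = 1.181
γ - 1 = 0.1810
KE = (γ-1)mc² = 0.1810 × 4.0 × (3×10⁸)² = 6.516×10¹⁶ J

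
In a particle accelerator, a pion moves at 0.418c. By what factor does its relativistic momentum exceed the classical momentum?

p_rel = γmv, p_class = mv
Ratio = γ = 1/√(1 - 0.418²)
= 1/√(0.825276) = 1.101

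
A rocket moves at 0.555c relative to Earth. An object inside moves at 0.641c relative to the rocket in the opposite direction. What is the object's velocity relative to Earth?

Object's velocity in rocket frame is u' = -0.641c
u = (u' + v)/(1 + u'v/c²) = (v - 0.641)/(1 - 0.641·v/c²)
Numerator: 0.555 - 0.641 = -0.086
Denominator: 1 - 0.355755 = 0.644245
u = -0.086/0.644245 = -0.1335c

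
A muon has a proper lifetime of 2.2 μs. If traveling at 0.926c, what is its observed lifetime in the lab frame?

Proper lifetime τ₀ = 2.2 μs
γ = 1/√(1 - 0.926²) = 2.6488
τ = γτ₀ = 2.6488 × 2.2 μs = 5.827 μs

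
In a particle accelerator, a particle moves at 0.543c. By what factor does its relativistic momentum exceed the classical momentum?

p_rel = γmv, p_class = mv
Ratio = γ = 1/√(1 - 0.543²)
= 1/√(0.705151) = 1.191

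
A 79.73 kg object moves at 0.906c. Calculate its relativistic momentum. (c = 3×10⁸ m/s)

γ = 1/√(1 - 0.906²) = 2.3625
v = 0.906 × 3×10⁸ = 2.718×10⁸ m/s
p = γmv = 2.3625 × 79.73 × 2.718×10⁸ = 5.120×10¹⁰ kg·m/s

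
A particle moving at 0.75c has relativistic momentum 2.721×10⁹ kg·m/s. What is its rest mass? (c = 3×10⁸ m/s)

γ = 1/√(1 - 0.75²) = 1.5119
v = 0.75 × 3×10⁸ = 2.250×10⁸ m/s
m = p/(γv) = 2.721×10⁹/(1.5119 × 2.250×10⁸) = 7.999 kg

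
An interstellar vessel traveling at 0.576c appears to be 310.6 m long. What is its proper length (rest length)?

Contracted length L = 310.6 m
γ = 1/√(1 - 0.576²) = 1.2233
L₀ = γL = 1.2233 × 310.6 = 380.0 m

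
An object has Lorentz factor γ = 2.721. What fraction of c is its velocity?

From γ = 1/√(1 - v²/c²):
1/γ² = 1/2.721² = 0.1351
v²/c² = 1 - 0.1351 = 0.8649
v/c = √(0.8649) = 0.9300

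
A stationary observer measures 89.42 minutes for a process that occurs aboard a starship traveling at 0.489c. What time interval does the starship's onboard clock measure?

Dilated time Δt = 89.42 minutes
γ = 1/√(1 - 0.489²) = 1.1464
Δt₀ = Δt/γ = 89.42/1.1464 = 78.00 minutes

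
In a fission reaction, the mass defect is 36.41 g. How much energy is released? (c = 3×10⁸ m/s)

Convert mass defect: Δm = 36.41 g = 0.03641 kg
E = Δm·c² = 0.03641 × (3×10⁸)²
= 0.03641 × 9×10¹⁶ = 3.277×10¹⁵ J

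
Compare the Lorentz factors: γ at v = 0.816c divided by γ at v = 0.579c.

γ₁ = 1/√(1 - 0.816²) = 1.730
γ₂ = 1/√(1 - 0.579²) = 1.227
γ₁/γ₂ = 1.730/1.227 = 1.410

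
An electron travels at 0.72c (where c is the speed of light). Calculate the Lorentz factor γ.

v/c = 0.72, so (v/c)² = 0.5184
1 - (v/c)² = 0.4816
γ = 1/√(0.4816) = 1.441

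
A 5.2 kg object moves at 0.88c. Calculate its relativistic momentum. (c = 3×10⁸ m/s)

γ = 1/√(1 - 0.88²) = 2.105
v = 0.88 × 3×10⁸ = 2.640×10⁸ m/s
p = γmv = 2.105 × 5.2 × 2.640×10⁸ = 2.890×10⁹ kg·m/s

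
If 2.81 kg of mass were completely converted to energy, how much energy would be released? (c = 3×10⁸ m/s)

Using E = mc²:
c² = (3×10⁸)² = 9×10¹⁶ m²/s²
E = 2.81 × 9×10¹⁶ = 2.529×10¹⁷ J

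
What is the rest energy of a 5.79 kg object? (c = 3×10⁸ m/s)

c² = (3×10⁸)² = 9.000×10¹⁶ m²/s²
E₀ = mc² = 5.79 × 9.000×10¹⁶ = 5.211×10¹⁷ J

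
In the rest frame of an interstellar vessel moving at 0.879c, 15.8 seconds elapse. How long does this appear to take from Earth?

Proper time Δt₀ = 15.8 seconds
γ = 1/√(1 - 0.879²) = 2.0972
Δt = γΔt₀ = 2.0972 × 15.8 = 33.14 seconds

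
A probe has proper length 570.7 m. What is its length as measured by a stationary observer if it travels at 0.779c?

Proper length L₀ = 570.7 m
γ = 1/√(1 - 0.779²) = 1.595
L = L₀/γ = 570.7/1.595 = 357.8 m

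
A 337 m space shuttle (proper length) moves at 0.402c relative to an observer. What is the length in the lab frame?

Proper length L₀ = 337 m
γ = 1/√(1 - 0.402²) = 1.092
L = L₀/γ = 337/1.092 = 308.6 m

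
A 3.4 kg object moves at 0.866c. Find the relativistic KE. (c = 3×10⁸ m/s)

γ = 1/√(1 - 0.866²) = 1.9998
γ - 1 = 0.9998
KE = (γ-1)mc² = 0.9998 × 3.4 × (3×10⁸)² = 3.059×10¹⁷ J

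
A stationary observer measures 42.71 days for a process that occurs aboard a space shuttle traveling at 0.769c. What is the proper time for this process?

Dilated time Δt = 42.71 days
γ = 1/√(1 - 0.769²) = 1.5643
Δt₀ = Δt/γ = 42.71/1.5643 = 27.30 days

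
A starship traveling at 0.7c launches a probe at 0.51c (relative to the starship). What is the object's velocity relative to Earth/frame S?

u = (u' + v)/(1 + u'v/c²)
Numerator: 0.51 + 0.7 = 1.21
Denominator: 1 + 0.357 = 1.357
u = 1.21/1.357 = 0.8917c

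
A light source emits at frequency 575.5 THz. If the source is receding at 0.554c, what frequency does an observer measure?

β = v/c = 0.554
(1-β)/(1+β) = 0.446/1.554 = 0.2870
Doppler factor = √(0.2870) = 0.5357
f_obs = 575.5 × 0.5357 = 308.3 THz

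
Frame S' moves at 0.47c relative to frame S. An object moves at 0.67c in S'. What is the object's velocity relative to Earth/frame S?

u = (u' + v)/(1 + u'v/c²)
Numerator: 0.67 + 0.47 = 1.14
Denominator: 1 + 0.3149 = 1.3149
u = 1.14/1.3149 = 0.8670c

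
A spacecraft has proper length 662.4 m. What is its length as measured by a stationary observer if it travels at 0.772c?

Proper length L₀ = 662.4 m
γ = 1/√(1 - 0.772²) = 1.5733
L = L₀/γ = 662.4/1.5733 = 421.0 m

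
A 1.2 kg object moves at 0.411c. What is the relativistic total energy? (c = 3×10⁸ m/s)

γ = 1/√(1 - 0.411²) = 1.097
mc² = 1.2 × (3×10⁸)² = 1.080×10¹⁷ J
E = γmc² = 1.097 × 1.080×10¹⁷ = 1.185×10¹⁷ J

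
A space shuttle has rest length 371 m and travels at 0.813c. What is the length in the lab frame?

Proper length L₀ = 371 m
γ = 1/√(1 - 0.813²) = 1.7174
L = L₀/γ = 371/1.7174 = 216.0 m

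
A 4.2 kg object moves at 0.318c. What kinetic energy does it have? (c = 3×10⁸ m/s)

γ = 1/√(1 - 0.318²) = 1.05475
γ - 1 = 0.05475
KE = (γ-1)mc² = 0.05475 × 4.2 × (3×10⁸)² = 2.070×10¹⁶ J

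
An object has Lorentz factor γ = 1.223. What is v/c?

From γ = 1/√(1 - v²/c²):
1/γ² = 1/1.223² = 0.6686
v²/c² = 1 - 0.6686 = 0.3314
v/c = √(0.3314) = 0.5757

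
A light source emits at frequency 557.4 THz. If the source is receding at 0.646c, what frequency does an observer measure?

β = v/c = 0.646
(1-β)/(1+β) = 0.354/1.646 = 0.2151
Doppler factor = √(0.2151) = 0.4638
f_obs = 557.4 × 0.4638 = 258.5 THz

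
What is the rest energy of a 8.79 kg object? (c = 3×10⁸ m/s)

c² = (3×10⁸)² = 9.000×10¹⁶ m²/s²
E₀ = mc² = 8.79 × 9.000×10¹⁶ = 7.911×10¹⁷ J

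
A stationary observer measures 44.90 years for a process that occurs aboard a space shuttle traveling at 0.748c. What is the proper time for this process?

Dilated time Δt = 44.90 years
γ = 1/√(1 - 0.748²) = 1.5067
Δt₀ = Δt/γ = 44.90/1.5067 = 29.80 years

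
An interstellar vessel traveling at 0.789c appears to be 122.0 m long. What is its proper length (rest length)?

Contracted length L = 122.0 m
γ = 1/√(1 - 0.789²) = 1.628
L₀ = γL = 1.628 × 122.0 = 198.6 m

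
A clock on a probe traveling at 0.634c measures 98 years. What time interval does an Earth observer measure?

Proper time Δt₀ = 98 years
γ = 1/√(1 - 0.634²) = 1.293
Δt = γΔt₀ = 1.293 × 98 = 126.7 years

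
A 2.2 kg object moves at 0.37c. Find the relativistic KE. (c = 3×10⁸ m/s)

γ = 1/√(1 - 0.37²) = 1.07639
γ - 1 = 0.07639
KE = (γ-1)mc² = 0.07639 × 2.2 × (3×10⁸)² = 1.513×10¹⁶ J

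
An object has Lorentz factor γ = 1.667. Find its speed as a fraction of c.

From γ = 1/√(1 - v²/c²):
1/γ² = 1/1.667² = 0.3599
v²/c² = 1 - 0.3599 = 0.6401
v/c = √(0.6401) = 0.8001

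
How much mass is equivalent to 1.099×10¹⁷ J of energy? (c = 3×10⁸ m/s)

From E = mc², we get m = E/c²
c² = (3×10⁸)² = 9×10¹⁶ m²/s²
m = 1.099×10¹⁷ / 9×10¹⁶ = 1.221 kg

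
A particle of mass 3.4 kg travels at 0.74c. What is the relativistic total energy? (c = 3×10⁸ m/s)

γ = 1/√(1 - 0.74²) = 1.48675
mc² = 3.4 × (3×10⁸)² = 3.060×10¹⁷ J
E = γmc² = 1.48675 × 3.060×10¹⁷ = 4.549×10¹⁷ J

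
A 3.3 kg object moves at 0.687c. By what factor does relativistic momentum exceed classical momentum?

p_rel = γmv, p_class = mv
Ratio = γ = 1/√(1 - 0.687²) = 1.376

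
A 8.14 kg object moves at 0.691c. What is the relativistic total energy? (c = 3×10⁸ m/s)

γ = 1/√(1 - 0.691²) = 1.383
mc² = 8.14 × (3×10⁸)² = 7.326×10¹⁷ J
E = γmc² = 1.383 × 7.326×10¹⁷ = 1.013×10¹⁸ J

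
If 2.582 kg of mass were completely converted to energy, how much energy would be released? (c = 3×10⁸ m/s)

Using E = mc²:
c² = (3×10⁸)² = 9×10¹⁶ m²/s²
E = 2.582 × 9×10¹⁶ = 2.324×10¹⁷ J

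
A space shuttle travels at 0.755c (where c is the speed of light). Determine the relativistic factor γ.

v/c = 0.755, so (v/c)² = 0.570025
1 - (v/c)² = 0.429975
γ = 1/√(0.429975) = 1.525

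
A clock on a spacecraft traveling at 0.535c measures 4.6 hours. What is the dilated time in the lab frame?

Proper time Δt₀ = 4.6 hours
γ = 1/√(1 - 0.535²) = 1.1836
Δt = γΔt₀ = 1.1836 × 4.6 = 5.445 hours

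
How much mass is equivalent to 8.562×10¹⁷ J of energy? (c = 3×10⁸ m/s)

From E = mc², we get m = E/c²
c² = (3×10⁸)² = 9×10¹⁶ m²/s²
m = 8.562×10¹⁷ / 9×10¹⁶ = 9.513 kg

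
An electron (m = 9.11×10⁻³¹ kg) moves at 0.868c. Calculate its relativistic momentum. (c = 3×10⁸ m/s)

γ = 1/√(1 - 0.868²) = 2.0138
v = 0.868 × 3×10⁸ = 2.604×10⁸ m/s
p = γmv = 2.0138 × 9.11×10⁻³¹ × 2.604×10⁸ = 4.777×10⁻²² kg·m/s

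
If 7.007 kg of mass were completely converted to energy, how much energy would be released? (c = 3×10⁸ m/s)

Using E = mc²:
c² = (3×10⁸)² = 9×10¹⁶ m²/s²
E = 7.007 × 9×10¹⁶ = 6.306×10¹⁷ J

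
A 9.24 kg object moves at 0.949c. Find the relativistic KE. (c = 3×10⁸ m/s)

γ = 1/√(1 - 0.949²) = 3.172
γ - 1 = 2.172
KE = (γ-1)mc² = 2.172 × 9.24 × (3×10⁸)² = 1.806×10¹⁸ J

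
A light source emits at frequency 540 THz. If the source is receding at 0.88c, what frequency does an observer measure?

β = v/c = 0.88
(1-β)/(1+β) = 0.12/1.88 = 0.06383
Doppler factor = √(0.06383) = 0.2526
f_obs = 540 × 0.2526 = 136.4 THz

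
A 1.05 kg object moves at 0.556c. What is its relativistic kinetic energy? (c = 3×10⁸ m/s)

γ = 1/√(1 - 0.556²) = 1.2031
γ - 1 = 0.2031
KE = (γ-1)mc² = 0.2031 × 1.05 × (3×10⁸)² = 1.919×10¹⁶ J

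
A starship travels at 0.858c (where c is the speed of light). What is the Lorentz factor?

v/c = 0.858, so (v/c)² = 0.736164
1 - (v/c)² = 0.263836
γ = 1/√(0.263836) = 1.947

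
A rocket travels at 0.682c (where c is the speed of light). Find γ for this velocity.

v/c = 0.682, so (v/c)² = 0.465124
1 - (v/c)² = 0.534876
γ = 1/√(0.534876) = 1.367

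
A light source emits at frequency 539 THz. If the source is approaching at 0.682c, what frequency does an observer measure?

β = v/c = 0.682
(1+β)/(1-β) = 1.682/0.318 = 5.289
Doppler factor = √(5.289) = 2.300
f_obs = 539 × 2.300 = 1240 THz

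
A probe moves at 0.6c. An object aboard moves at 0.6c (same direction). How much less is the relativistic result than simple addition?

Classical: u' + v = 0.6 + 0.6 = 1.2c
Relativistic: u = (0.6 + 0.6)/(1 + 0.36) = 1.2/1.36 = 0.8824c
Difference: 1.2 - 0.8824 = 0.3176c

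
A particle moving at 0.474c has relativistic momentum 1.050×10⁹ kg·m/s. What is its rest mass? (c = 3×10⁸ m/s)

γ = 1/√(1 - 0.474²) = 1.1357
v = 0.474 × 3×10⁸ = 1.422×10⁸ m/s
m = p/(γv) = 1.050×10⁹/(1.1357 × 1.422×10⁸) = 6.502 kg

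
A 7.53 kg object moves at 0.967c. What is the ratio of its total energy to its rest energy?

E = γmc², E₀ = mc²
E/E₀ = γ = 1/√(1 - 0.967²) = 3.925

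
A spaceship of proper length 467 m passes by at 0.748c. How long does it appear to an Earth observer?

Proper length L₀ = 467 m
γ = 1/√(1 - 0.748²) = 1.507
L = L₀/γ = 467/1.507 = 309.9 m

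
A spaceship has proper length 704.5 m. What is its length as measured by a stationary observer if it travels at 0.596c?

Proper length L₀ = 704.5 m
γ = 1/√(1 - 0.596²) = 1.2454
L = L₀/γ = 704.5/1.2454 = 565.7 m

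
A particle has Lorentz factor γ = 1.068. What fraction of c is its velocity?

From γ = 1/√(1 - v²/c²):
1/γ² = 1/1.068² = 0.8767
v²/c² = 1 - 0.8767 = 0.1233
v/c = √(0.1233) = 0.3511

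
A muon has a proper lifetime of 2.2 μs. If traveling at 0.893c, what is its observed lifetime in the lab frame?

Proper lifetime τ₀ = 2.2 μs
γ = 1/√(1 - 0.893²) = 2.222
τ = γτ₀ = 2.222 × 2.2 μs = 4.888 μs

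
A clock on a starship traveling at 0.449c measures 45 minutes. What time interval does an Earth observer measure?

Proper time Δt₀ = 45 minutes
γ = 1/√(1 - 0.449²) = 1.119
Δt = γΔt₀ = 1.119 × 45 = 50.36 minutes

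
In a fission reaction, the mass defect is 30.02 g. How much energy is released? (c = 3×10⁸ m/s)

Convert mass defect: Δm = 30.02 g = 0.03002 kg
E = Δm·c² = 0.03002 × (3×10⁸)²
= 0.03002 × 9×10¹⁶ = 2.702×10¹⁵ J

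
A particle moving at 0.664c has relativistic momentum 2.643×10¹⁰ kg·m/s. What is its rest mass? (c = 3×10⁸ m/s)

γ = 1/√(1 - 0.664²) = 1.3374
v = 0.664 × 3×10⁸ = 1.992×10⁸ m/s
m = p/(γv) = 2.643×10¹⁰/(1.3374 × 1.992×10⁸) = 99.21 kg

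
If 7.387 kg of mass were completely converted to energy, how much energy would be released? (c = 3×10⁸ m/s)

Using E = mc²:
c² = (3×10⁸)² = 9×10¹⁶ m²/s²
E = 7.387 × 9×10¹⁶ = 6.648×10¹⁷ J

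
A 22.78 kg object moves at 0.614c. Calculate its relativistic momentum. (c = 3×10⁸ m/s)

γ = 1/√(1 - 0.614²) = 1.267
v = 0.614 × 3×10⁸ = 1.842×10⁸ m/s
p = γmv = 1.267 × 22.78 × 1.842×10⁸ = 5.316×10⁹ kg·m/s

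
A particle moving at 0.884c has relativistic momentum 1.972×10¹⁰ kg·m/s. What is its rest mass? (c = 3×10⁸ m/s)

γ = 1/√(1 - 0.884²) = 2.139
v = 0.884 × 3×10⁸ = 2.652×10⁸ m/s
m = p/(γv) = 1.972×10¹⁰/(2.139 × 2.652×10⁸) = 34.76 kg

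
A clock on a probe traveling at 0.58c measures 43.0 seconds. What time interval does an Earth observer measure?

Proper time Δt₀ = 43.0 seconds
γ = 1/√(1 - 0.58²) = 1.2276
Δt = γΔt₀ = 1.2276 × 43.0 = 52.79 seconds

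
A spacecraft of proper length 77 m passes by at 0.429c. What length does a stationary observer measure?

Proper length L₀ = 77 m
γ = 1/√(1 - 0.429²) = 1.10705
L = L₀/γ = 77/1.10705 = 69.55 m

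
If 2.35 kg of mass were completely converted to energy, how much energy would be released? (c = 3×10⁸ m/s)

Using E = mc²:
c² = (3×10⁸)² = 9×10¹⁶ m²/s²
E = 2.35 × 9×10¹⁶ = 2.115×10¹⁷ J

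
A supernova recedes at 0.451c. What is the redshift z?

β = 0.451
(1+β)/(1-β) = 1.451/0.549 = 2.643
√(2.643) = 1.6257
z = 1.6257 - 1 = 0.6257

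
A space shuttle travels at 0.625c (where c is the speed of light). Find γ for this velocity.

v/c = 0.625, so (v/c)² = 0.390625
1 - (v/c)² = 0.609375
γ = 1/√(0.609375) = 1.281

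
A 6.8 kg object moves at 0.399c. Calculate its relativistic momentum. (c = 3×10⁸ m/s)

γ = 1/√(1 - 0.399²) = 1.0906
v = 0.399 × 3×10⁸ = 1.197×10⁸ m/s
p = γmv = 1.0906 × 6.8 × 1.197×10⁸ = 8.877×10⁸ kg·m/s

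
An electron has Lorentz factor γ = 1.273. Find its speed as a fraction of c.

From γ = 1/√(1 - v²/c²):
1/γ² = 1/1.273² = 0.6171
v²/c² = 1 - 0.6171 = 0.3829
v/c = √(0.3829) = 0.6188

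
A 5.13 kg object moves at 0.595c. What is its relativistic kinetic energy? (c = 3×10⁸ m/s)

γ = 1/√(1 - 0.595²) = 1.2442
γ - 1 = 0.2442
KE = (γ-1)mc² = 0.2442 × 5.13 × (3×10⁸)² = 1.127×10¹⁷ J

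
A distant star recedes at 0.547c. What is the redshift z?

β = 0.547
(1+β)/(1-β) = 1.547/0.453 = 3.415
√(3.415) = 1.848
z = 1.848 - 1 = 0.8480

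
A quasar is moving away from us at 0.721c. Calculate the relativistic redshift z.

β = 0.721
(1+β)/(1-β) = 1.721/0.279 = 6.168
√(6.168) = 2.484
z = 2.484 - 1 = 1.484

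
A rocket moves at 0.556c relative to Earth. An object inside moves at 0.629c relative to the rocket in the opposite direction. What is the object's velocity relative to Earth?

Object's velocity in rocket frame is u' = -0.629c
u = (u' + v)/(1 + u'v/c²) = (v - 0.629)/(1 - 0.629·v/c²)
Numerator: 0.556 - 0.629 = -0.073
Denominator: 1 - 0.349724 = 0.650276
u = -0.073/0.650276 = -0.1123c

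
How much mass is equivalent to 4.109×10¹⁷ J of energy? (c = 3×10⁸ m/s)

From E = mc², we get m = E/c²
c² = (3×10⁸)² = 9×10¹⁶ m²/s²
m = 4.109×10¹⁷ / 9×10¹⁶ = 4.566 kg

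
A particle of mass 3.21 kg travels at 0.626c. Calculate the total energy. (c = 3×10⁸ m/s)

γ = 1/√(1 - 0.626²) = 1.2823
mc² = 3.21 × (3×10⁸)² = 2.889×10¹⁷ J
E = γmc² = 1.2823 × 2.889×10¹⁷ = 3.705×10¹⁷ J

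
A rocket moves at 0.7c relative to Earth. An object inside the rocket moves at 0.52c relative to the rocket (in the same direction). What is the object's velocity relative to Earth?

u = (u' + v)/(1 + u'v/c²)
Numerator: 0.52 + 0.7 = 1.22
Denominator: 1 + 0.364 = 1.364
u = 1.22/1.364 = 0.8944c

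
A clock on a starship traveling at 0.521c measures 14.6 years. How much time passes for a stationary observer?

Proper time Δt₀ = 14.6 years
γ = 1/√(1 - 0.521²) = 1.17157
Δt = γΔt₀ = 1.17157 × 14.6 = 17.10 years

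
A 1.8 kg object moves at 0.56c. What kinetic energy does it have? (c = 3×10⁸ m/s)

γ = 1/√(1 - 0.56²) = 1.20701
γ - 1 = 0.20701
KE = (γ-1)mc² = 0.20701 × 1.8 × (3×10⁸)² = 3.354×10¹⁶ J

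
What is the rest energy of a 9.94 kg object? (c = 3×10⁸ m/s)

c² = (3×10⁸)² = 9.000×10¹⁶ m²/s²
E₀ = mc² = 9.94 × 9.000×10¹⁶ = 8.946×10¹⁷ J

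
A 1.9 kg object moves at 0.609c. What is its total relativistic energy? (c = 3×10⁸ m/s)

γ = 1/√(1 - 0.609²) = 1.261
mc² = 1.9 × (3×10⁸)² = 1.710×10¹⁷ J
E = γmc² = 1.261 × 1.710×10¹⁷ = 2.156×10¹⁷ J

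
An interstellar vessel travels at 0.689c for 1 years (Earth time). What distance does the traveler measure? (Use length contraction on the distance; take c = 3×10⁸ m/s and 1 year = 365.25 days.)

Earth distance: d = v × t = 0.689c × 1 yr = 6.52296×10¹⁵ m
γ = 1.37976
d' = d/γ = 6.52296×10¹⁵/1.37976 = 4.728×10¹⁵ m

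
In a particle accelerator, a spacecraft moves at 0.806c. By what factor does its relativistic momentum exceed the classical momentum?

p_rel = γmv, p_class = mv
Ratio = γ = 1/√(1 - 0.806²)
= 1/√(0.350364) = 1.689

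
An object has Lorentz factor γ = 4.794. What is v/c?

From γ = 1/√(1 - v²/c²):
1/γ² = 1/4.794² = 0.04351
v²/c² = 1 - 0.04351 = 0.9565
v/c = √(0.9565) = 0.9780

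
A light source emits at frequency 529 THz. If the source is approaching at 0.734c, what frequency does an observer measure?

β = v/c = 0.734
(1+β)/(1-β) = 1.734/0.266 = 6.519
Doppler factor = √(6.519) = 2.553
f_obs = 529 × 2.553 = 1351 THz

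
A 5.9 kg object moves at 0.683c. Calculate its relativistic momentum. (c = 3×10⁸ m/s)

γ = 1/√(1 - 0.683²) = 1.369
v = 0.683 × 3×10⁸ = 2.049×10⁸ m/s
p = γmv = 1.369 × 5.9 × 2.049×10⁸ = 1.655×10⁹ kg·m/s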